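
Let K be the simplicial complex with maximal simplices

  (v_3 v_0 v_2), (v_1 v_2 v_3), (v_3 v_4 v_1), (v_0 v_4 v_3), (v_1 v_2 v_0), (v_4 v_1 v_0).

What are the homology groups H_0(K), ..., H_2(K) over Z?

H_0 ≅ Z,  H_1 = 0,  H_2 ≅ Z.

We work with the vertex ordering v_0 < v_1 < v_2 < v_3 < v_4. The simplices of K, each written with vertices in increasing order, are:

  0-simplices (5): [v_0], [v_1], [v_2], [v_3], [v_4]
  1-simplices (9): [v_0,v_1], [v_0,v_2], [v_0,v_3], [v_0,v_4], [v_1,v_2], [v_1,v_3], [v_1,v_4], [v_2,v_3], [v_3,v_4]
  2-simplices (6): [v_0,v_1,v_2], [v_0,v_1,v_4], [v_0,v_2,v_3], [v_0,v_3,v_4], [v_1,v_2,v_3], [v_1,v_3,v_4]

so the chain groups are C_0 ≅ Z^5, C_1 ≅ Z^9, C_2 ≅ Z^6.

The boundary map ∂_1: C_1 → C_0 maps an edge to its endpoints' difference, ∂[p,q] = q − p.
This gives a 5×9 integer matrix of rank 4; reducing to Smith normal form yields diagonal entries (1,1,1,1).

Boundary ∂_2: C_2 → C_1 sends each 2-simplex [p,q,r] to [q,r] − [p,r] + [p,q]. For instance
  ∂[v_0,v_3,v_4] = [v_3,v_4] − [v_0,v_4] + [v_0,v_3],
  ∂[v_0,v_2,v_3] = [v_2,v_3] − [v_0,v_3] + [v_0,v_2].
The 9×6 boundary matrix has rank 5 and Smith normal form diag(1,1,1,1,1).

Reading off H_k = ker ∂_k / im ∂_{k+1}:

  H_0: rank C_0 − rank ∂_1 = 5 − 4 = 1, and the invariant factors of ∂_1 are all 1, so H_0 = Z.
  H_1: rank ker ∂_1 − rank ∂_2 = (9 − 4) − 5 = 0, and the invariant factors of ∂_2 are all 1, so H_1 = 0.
  H_2: rank ker ∂_2 − rank ∂_3 = (6 − 5) − 0 = 1, and there is no ∂_3, so H_2 = Z.

(K is a triangulation of the 2-sphere S^2.)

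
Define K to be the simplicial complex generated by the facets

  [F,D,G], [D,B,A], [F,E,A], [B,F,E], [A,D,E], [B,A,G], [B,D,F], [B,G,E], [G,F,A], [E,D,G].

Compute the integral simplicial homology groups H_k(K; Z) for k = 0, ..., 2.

Fix the vertex order A < B < D < E < F < G and write every simplex with vertices in increasing order. Then dim K = 2 and the simplices of K are:

  0-simplices (6): A, B, D, E, F, G
  1-simplices (15): AB, AD, AE, AF, AG, BD, BE, BF, BG, DE, DF, DG, EF, EG, FG
  2-simplices (10): ABD, ABG, ADE, AEF, AFG, BDF, BEF, BEG, DEG, DFG

giving chain groups C_0 ≅ Z^6, C_1 ≅ Z^15, C_2 ≅ Z^10.

The boundary map ∂_1: C_1 → C_0 maps an edge to its endpoints' difference, ∂[p,q] = q − p.
As a 6×15 matrix over Z this has rank 5, with invariant factors (1,1,1,1,1).

Boundary ∂_2: C_2 → C_1 sends each 2-simplex [p,q,r] to [q,r] − [p,r] + [p,q]. For instance
  ∂ABD = BD − AD + AB,
  ∂AEF = EF − AF + AE.
As a 15×10 matrix over Z this has rank 10, with invariant factors (1,1,1,1,1,1,1,1,1,2).

Reading off H_k = ker ∂_k / im ∂_{k+1}:

  H_0: rank C_0 − rank ∂_1 = 6 − 5 = 1, and the invariant factors of ∂_1 are all 1, so H_0 ≅ Z.
  H_1: rank ker ∂_1 − rank ∂_2 = (15 − 5) − 10 = 0, and ∂_2 has invariant factor 2 > 1, so H_1 ≅ Z/2Z.
  H_2: rank ker ∂_2 − rank ∂_3 = (10 − 10) − 0 = 0, and there is no ∂_3, so H_2 ≅ 0.

(K is a triangulation of the real projective plane RP^2.)

H_0 ≅ Z,  H_1 ≅ Z/2Z,  H_2 = 0.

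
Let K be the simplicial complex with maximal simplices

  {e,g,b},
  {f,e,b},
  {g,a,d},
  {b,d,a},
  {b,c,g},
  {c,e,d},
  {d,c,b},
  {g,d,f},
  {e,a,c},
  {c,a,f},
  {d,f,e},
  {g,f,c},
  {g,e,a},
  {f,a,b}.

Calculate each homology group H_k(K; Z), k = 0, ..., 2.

H_0 ≅ Z,  H_1 ≅ Z^2,  H_2 ≅ Z.

Order the vertices as a < b < c < d < e < f < g. Listing each simplex with vertices in this order, K has dimension 2 with simplices:

  0-simplices (7): a, b, c, d, e, f, g
  1-simplices (21): ab, ac, ad, ae, af, ag, bc, bd, be, bf, bg, cd, ce, cf, cg, de, df, dg, ef, eg, fg
  2-simplices (14): abd, abf, ace, acf, adg, aeg, bcd, bcg, bef, beg, cde, cfg, def, dfg

so the chain groups are C_0 ≅ Z^7, C_1 ≅ Z^21, C_2 ≅ Z^14.

Boundary ∂_1: C_1 → C_0 sends each edge [p,q] (with p < q) to q − p.
The resulting 7×21 matrix has rank 6, and its Smith normal form has invariant factors (1,1,1,1,1,1).

The boundary map ∂_2: C_2 → C_1 acts by ∂[p,q,r] = [q,r] − [p,r] + [p,q]. For instance
  ∂bef = ef − bf + be,
  ∂cfg = fg − cg + cf.
This gives a 21×14 integer matrix of rank 13; reducing to Smith normal form yields diagonal entries (1,1,1,1,1,1,1,1,1,1,1,1,1).

From H_k ≅ ker(∂_k) / im(∂_{k+1}) we obtain:

  H_0: rank C_0 − rank ∂_1 = 7 − 6 = 1, and the invariant factors of ∂_1 are all 1, so H_0 = Z.
  H_1: rank ker ∂_1 − rank ∂_2 = (21 − 6) − 13 = 2, and the invariant factors of ∂_2 are all 1, so H_1 = Z^2.
  H_2: rank ker ∂_2 − rank ∂_3 = (14 − 13) − 0 = 1, and there is no ∂_3, so H_2 = Z.

As a check, the Euler characteristic is 7 − 21 + 14 = 0, which agrees with 1 − 2 + 1 = 0.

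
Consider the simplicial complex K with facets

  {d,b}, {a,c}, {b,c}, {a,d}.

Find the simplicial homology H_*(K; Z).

H_0 ≅ Z,  H_1 ≅ Z.

K has 4 vertices, 4 edges.
rank ∂_0 = 0, rank ∂_1 = 3 ⇒ b_0 = 4 − 0 − 3 = 1; all invariant factors of ∂_1 are 1 so no torsion. So H_0 ≅ Z.
rank ∂_1 = 3, rank ∂_2 = 0 ⇒ b_1 = 4 − 3 − 0 = 1. So H_1 ≅ Z.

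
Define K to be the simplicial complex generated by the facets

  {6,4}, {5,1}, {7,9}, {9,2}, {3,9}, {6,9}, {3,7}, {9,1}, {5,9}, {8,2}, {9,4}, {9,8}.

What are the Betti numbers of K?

Order the vertices as 1 < 2 < 3 < 4 < 5 < 6 < 7 < 8 < 9. Listing each simplex with vertices in this order, K has dimension 1 with simplices:

  0-simplices (9): [1], [2], [3], [4], [5], [6], [7], [8], [9]
  1-simplices (12): [1,5], [1,9], [2,8], [2,9], [3,7], [3,9], [4,6], [4,9], [5,9], [6,9], [7,9], [8,9]

Hence C_0 ≅ Z^9, C_1 ≅ Z^12.

Boundary ∂_1: C_1 → C_0 is given by ∂[p,q] = [q] − [p].
The resulting 9×12 matrix has rank 8, and its Smith normal form has invariant factors (1,1,1,1,1,1,1,1).

From H_k ≅ ker(∂_k) / im(∂_{k+1}) we obtain:

  H_0: rank C_0 − rank ∂_1 = 9 − 8 = 1, and the invariant factors of ∂_1 are all 1, so H_0 ≅ Z.
  H_1: rank ker ∂_1 − rank ∂_2 = (12 − 8) − 0 = 4, and there is no ∂_2, so H_1 ≅ Z^4.

(K is a triangulation of a wedge of 4 circles.)

Hence the Betti numbers are b_0 = 1, b_1 = 4.

b_0 = 1, b_1 = 4.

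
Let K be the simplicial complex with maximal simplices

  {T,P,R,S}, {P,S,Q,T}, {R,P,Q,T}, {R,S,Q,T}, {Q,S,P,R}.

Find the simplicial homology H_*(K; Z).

Order the vertices as P < Q < R < S < T. Listing each simplex with vertices in this order, K has dimension 3 with simplices:

  0-simplices (5): P, Q, R, S, T
  1-simplices (10): PQ, PR, PS, PT, QR, QS, QT, RS, RT, ST
  2-simplices (10): PQR, PQS, PQT, PRS, PRT, PST, QRS, QRT, QST, RST
  3-simplices (5): PQRS, PQRT, PQST, PRST, QRST

so the chain groups are C_0 ≅ Z^5, C_1 ≅ Z^10, C_2 ≅ Z^10, C_3 ≅ Z^5.

Boundary ∂_1: C_1 → C_0 is given by ∂[p,q] = [q] − [p]. For instance
  ∂PT = T − P.
This gives a 5×10 integer matrix of rank 4; reducing to Smith normal form yields diagonal entries (1,1,1,1).

The boundary map ∂_2: C_2 → C_1 acts by ∂[p,q,r] = [q,r] − [p,r] + [p,q]. For instance
  ∂PQR = QR − PR + PQ,
  ∂PST = ST − PT + PS.
The 10×10 boundary matrix has rank 6 and Smith normal form diag(1,1,1,1,1,1).

Boundary ∂_3: C_3 → C_2 sends each 3-simplex σ to the alternating sum Σ_i (−1)^i (σ with its i-th vertex removed). For instance
  ∂PQST = QST − PST + PQT − PQS,
  ∂PRST = RST − PST + PRT − PRS.
The 10×5 boundary matrix has rank 4 and Smith normal form diag(1,1,1,1).

Computing H_k = (kernel of ∂_k) / (image of ∂_{k+1}):

  H_0: rank C_0 − rank ∂_1 = 5 − 4 = 1, and the invariant factors of ∂_1 are all 1, so H_0 ≅ Z.
  H_1: rank ker ∂_1 − rank ∂_2 = (10 − 4) − 6 = 0, and the invariant factors of ∂_2 are all 1, so H_1 ≅ 0.
  H_2: rank ker ∂_2 − rank ∂_3 = (10 − 6) − 4 = 0, and the invariant factors of ∂_3 are all 1, so H_2 ≅ 0.
  H_3: rank ker ∂_3 − rank ∂_4 = (5 − 4) − 0 = 1, and there is no ∂_4, so H_3 ≅ Z.

As a check, the Euler characteristic is 5 − 10 + 10 − 5 = 0, which agrees with 1 − 0 + 0 − 1 = 0.

H_0 = Z,  H_1 = 0,  H_2 = 0,  H_3 = Z.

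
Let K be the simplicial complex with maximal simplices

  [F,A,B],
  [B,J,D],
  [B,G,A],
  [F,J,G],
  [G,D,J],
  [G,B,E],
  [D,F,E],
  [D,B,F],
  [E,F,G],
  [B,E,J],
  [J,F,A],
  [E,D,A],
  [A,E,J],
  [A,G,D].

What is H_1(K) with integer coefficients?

Order the vertices as A < B < D < E < F < G < J. Listing each simplex with vertices in this order, K has dimension 2 with simplices:

  0-simplices (7): A, B, D, E, F, G, J
  1-simplices (21): AB, AD, AE, AF, AG, AJ, BD, BE, BF, BG, BJ, DE, DF, DG, DJ, EF, EG, EJ, FG, FJ, GJ
  2-simplices (14): ABF, ABG, ADE, ADG, AEJ, AFJ, BDF, BDJ, BEG, BEJ, DEF, DGJ, EFG, FGJ

so the chain groups are C_0 ≅ Z^7, C_1 ≅ Z^21, C_2 ≅ Z^14.

Boundary ∂_1: C_1 → C_0 maps an edge to its endpoints' difference, ∂[p,q] = q − p. For instance
  ∂AF = F − A.
The 7×21 boundary matrix has rank 6 and Smith normal form diag(1,1,1,1,1,1).

Boundary ∂_2: C_2 → C_1 acts by ∂[p,q,r] = [q,r] − [p,r] + [p,q]. For instance
  ∂BEJ = EJ − BJ + BE,
  ∂ADG = DG − AG + AD.
The 21×14 boundary matrix has rank 13 and Smith normal form diag(1,1,1,1,1,1,1,1,1,1,1,1,1).

Computing H_k = (kernel of ∂_k) / (image of ∂_{k+1}):

  H_1: rank ker ∂_1 − rank ∂_2 = (21 − 6) − 13 = 2, and the invariant factors of ∂_2 are all 1, so H_1 ≅ Z^2.

(K is a triangulation of the torus T^2.)

H_1 = Z^2.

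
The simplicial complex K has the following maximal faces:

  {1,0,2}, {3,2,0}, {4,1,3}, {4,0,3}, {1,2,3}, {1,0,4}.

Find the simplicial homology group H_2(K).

H_2 ≅ Z.

Fix the vertex order 0 < 1 < 2 < 3 < 4 and write every simplex with vertices in increasing order. Then dim K = 2 and the simplices of K are:

  0-simplices (5): [0], [1], [2], [3], [4]
  1-simplices (9): [0,1], [0,2], [0,3], [0,4], [1,2], [1,3], [1,4], [2,3], [3,4]
  2-simplices (6): [0,1,2], [0,1,4], [0,2,3], [0,3,4], [1,2,3], [1,3,4]

so the chain groups are C_0 ≅ Z^5, C_1 ≅ Z^9, C_2 ≅ Z^6.

The boundary map ∂_1: C_1 → C_0 sends each edge [p,q] (with p < q) to q − p.
This gives a 5×9 integer matrix of rank 4; reducing to Smith normal form yields diagonal entries (1,1,1,1).

∂_2: C_2 → C_1 sends each 2-simplex [p,q,r] to [q,r] − [p,r] + [p,q]. For instance
  ∂[0,3,4] = [3,4] − [0,4] + [0,3],
  ∂[0,2,3] = [2,3] − [0,3] + [0,2].
As a 9×6 matrix over Z this has rank 5, with invariant factors (1,1,1,1,1).

From H_k ≅ ker(∂_k) / im(∂_{k+1}) we obtain:

  H_2: rank ker ∂_2 − rank ∂_3 = (6 − 5) − 0 = 1, and there is no ∂_3, so H_2 = Z.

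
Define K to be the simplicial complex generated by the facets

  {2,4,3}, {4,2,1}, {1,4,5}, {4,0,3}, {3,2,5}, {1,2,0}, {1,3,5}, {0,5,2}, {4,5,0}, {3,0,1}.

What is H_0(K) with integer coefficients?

Order the vertices as 0 < 1 < 2 < 3 < 4 < 5. Listing each simplex with vertices in this order, K has dimension 2 with simplices:

  0-simplices (6): [0], [1], [2], [3], [4], [5]
  1-simplices (15): [0,1], [0,2], [0,3], [0,4], [0,5], [1,2], [1,3], [1,4], [1,5], [2,3], [2,4], [2,5], [3,4], [3,5], [4,5]
  2-simplices (10): [0,1,2], [0,1,3], [0,2,5], [0,3,4], [0,4,5], [1,2,4], [1,3,5], [1,4,5], [2,3,4], [2,3,5]

so the chain groups are C_0 ≅ Z^6, C_1 ≅ Z^15, C_2 ≅ Z^10.

Boundary ∂_1: C_1 → C_0 maps an edge to its endpoints' difference, ∂[p,q] = q − p.
The resulting 6×15 matrix has rank 5, and its Smith normal form has invariant factors (1,1,1,1,1).

The boundary map ∂_2: C_2 → C_1 acts by ∂[p,q,r] = [q,r] − [p,r] + [p,q]. For instance
  ∂[1,2,4] = [2,4] − [1,4] + [1,2],
  ∂[0,3,4] = [3,4] − [0,4] + [0,3].
This gives a 15×10 integer matrix of rank 10; reducing to Smith normal form yields diagonal entries (1,1,1,1,1,1,1,1,1,2).

Computing H_k = (kernel of ∂_k) / (image of ∂_{k+1}):

  H_0: rank C_0 − rank ∂_1 = 6 − 5 = 1, and the invariant factors of ∂_1 are all 1, so H_0 = Z.

(K is a triangulation of the real projective plane RP^2.)

H_0 = Z.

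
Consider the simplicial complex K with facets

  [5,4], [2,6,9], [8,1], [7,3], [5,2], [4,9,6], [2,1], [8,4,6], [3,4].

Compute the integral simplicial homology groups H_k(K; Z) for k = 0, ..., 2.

We work with the vertex ordering 1 < 2 < 3 < 4 < 5 < 6 < 7 < 8 < 9. The simplices of K, each written with vertices in increasing order, are:

  0-simplices (9): [1], [2], [3], [4], [5], [6], [7], [8], [9]
  1-simplices (13): [1,2], [1,8], [2,5], [2,6], [2,9], [3,4], [3,7], [4,5], [4,6], [4,8], [4,9], [6,8], [6,9]
  2-simplices (3): [2,6,9], [4,6,8], [4,6,9]

so the chain groups are C_0 ≅ Z^9, C_1 ≅ Z^13, C_2 ≅ Z^3.

The boundary map ∂_1: C_1 → C_0 is given by ∂[p,q] = [q] − [p]. For instance
  ∂[4,8] = [8] − [4].
The 9×13 boundary matrix has rank 8 and Smith normal form diag(1,1,1,1,1,1,1,1).

∂_2: C_2 → C_1 acts by ∂[p,q,r] = [q,r] − [p,r] + [p,q]. For instance
  ∂[4,6,8] = [6,8] − [4,8] + [4,6],
  ∂[4,6,9] = [6,9] − [4,9] + [4,6].
As a 13×3 matrix over Z this has rank 3, with invariant factors (1,1,1).

From H_k ≅ ker(∂_k) / im(∂_{k+1}) we obtain:

  H_0: rank C_0 − rank ∂_1 = 9 − 8 = 1, and the invariant factors of ∂_1 are all 1, so H_0 ≅ Z.
  H_1: rank ker ∂_1 − rank ∂_2 = (13 − 8) − 3 = 2, and the invariant factors of ∂_2 are all 1, so H_1 ≅ Z^2.
  H_2: rank ker ∂_2 − rank ∂_3 = (3 − 3) − 0 = 0, and there is no ∂_3, so H_2 ≅ 0.

H_0 = Z,  H_1 = Z^2,  H_2 = 0.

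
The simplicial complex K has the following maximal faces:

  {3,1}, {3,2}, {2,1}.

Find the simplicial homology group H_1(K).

H_1 ≅ Z.

Fix the vertex order 1 < 2 < 3 and write every simplex with vertices in increasing order. Then dim K = 1 and the simplices of K are:

  0-simplices (3): [1], [2], [3]
  1-simplices (3): [1,2], [1,3], [2,3]

Hence C_0 ≅ Z^3, C_1 ≅ Z^3.

∂_1: C_1 → C_0 is given by ∂[p,q] = [q] − [p].
This gives a 3×3 integer matrix of rank 2; reducing to Smith normal form yields diagonal entries (1,1).

From H_k ≅ ker(∂_k) / im(∂_{k+1}) we obtain:

  H_1: rank ker ∂_1 − rank ∂_2 = (3 − 2) − 0 = 1, and there is no ∂_2, so H_1 ≅ Z.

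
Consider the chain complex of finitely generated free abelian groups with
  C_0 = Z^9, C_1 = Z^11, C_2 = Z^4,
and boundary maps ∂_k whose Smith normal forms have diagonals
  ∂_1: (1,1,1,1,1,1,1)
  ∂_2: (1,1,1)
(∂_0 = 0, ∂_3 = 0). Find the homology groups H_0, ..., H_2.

H_0 ≅ Z^2,  H_1 ≅ Z,  H_2 ≅ Z.

H_0: b_0 = 9 − 0 − 7 = 2; torsion from ∂_1 factors > 1: none. So H_0 ≅ Z^2.
H_1: b_1 = 11 − 7 − 3 = 1; torsion from ∂_2 factors > 1: none. So H_1 ≅ Z.
H_2: b_2 = 4 − 3 − 0 = 1; torsion from ∂_3 factors > 1: none. So H_2 ≅ Z.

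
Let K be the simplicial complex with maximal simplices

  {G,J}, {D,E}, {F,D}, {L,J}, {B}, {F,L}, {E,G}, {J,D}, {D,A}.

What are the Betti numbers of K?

We work with the vertex ordering A < B < D < E < F < G < J < L. The simplices of K, each written with vertices in increasing order, are:

  0-simplices (8): A, B, D, E, F, G, J, L
  1-simplices (8): AD, DE, DF, DJ, EG, FL, GJ, JL

Hence C_0 ≅ Z^8, C_1 ≅ Z^8.

Boundary ∂_1: C_1 → C_0 sends each edge [p,q] (with p < q) to q − p.
The 8×8 boundary matrix has rank 6 and Smith normal form diag(1,1,1,1,1,1).

From H_k ≅ ker(∂_k) / im(∂_{k+1}) we obtain:

  H_0: rank C_0 − rank ∂_1 = 8 − 6 = 2, and the invariant factors of ∂_1 are all 1, so H_0 = Z^2.
  H_1: rank ker ∂_1 − rank ∂_2 = (8 − 6) − 0 = 2, and there is no ∂_2, so H_1 = Z^2.

As a check, the Euler characteristic is 8 − 8 = 0, which agrees with 2 − 2 = 0.

Hence the Betti numbers are b_0 = 2, b_1 = 2.

b_0 = 2, b_1 = 2.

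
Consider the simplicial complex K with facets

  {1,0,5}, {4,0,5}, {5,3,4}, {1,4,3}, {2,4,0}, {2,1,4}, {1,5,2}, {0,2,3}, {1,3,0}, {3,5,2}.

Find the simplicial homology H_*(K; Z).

H_0 = Z,  H_1 = Z/2,  H_2 = 0.

Order the vertices as 0 < 1 < 2 < 3 < 4 < 5. Listing each simplex with vertices in this order, K has dimension 2 with simplices:

  0-simplices (6): [0], [1], [2], [3], [4], [5]
  1-simplices (15): [0,1], [0,2], [0,3], [0,4], [0,5], [1,2], [1,3], [1,4], [1,5], [2,3], [2,4], [2,5], [3,4], [3,5], [4,5]
  2-simplices (10): [0,1,3], [0,1,5], [0,2,3], [0,2,4], [0,4,5], [1,2,4], [1,2,5], [1,3,4], [2,3,5], [3,4,5]

Hence C_0 ≅ Z^6, C_1 ≅ Z^15, C_2 ≅ Z^10.

The boundary map ∂_1: C_1 → C_0 is given by ∂[p,q] = [q] − [p]. For instance
  ∂[2,4] = [4] − [2].
The resulting 6×15 matrix has rank 5, and its Smith normal form has invariant factors (1,1,1,1,1).

∂_2: C_2 → C_1 sends each 2-simplex [p,q,r] to [q,r] − [p,r] + [p,q]. For instance
  ∂[1,3,4] = [3,4] − [1,4] + [1,3],
  ∂[0,2,3] = [2,3] − [0,3] + [0,2].
As a 15×10 matrix over Z this has rank 10, with invariant factors (1,1,1,1,1,1,1,1,1,2).

From H_k ≅ ker(∂_k) / im(∂_{k+1}) we obtain:

  H_0: rank C_0 − rank ∂_1 = 6 − 5 = 1, and the invariant factors of ∂_1 are all 1, so H_0 ≅ Z.
  H_1: rank ker ∂_1 − rank ∂_2 = (15 − 5) − 10 = 0, and ∂_2 has invariant factor 2 > 1, so H_1 ≅ Z/2.
  H_2: rank ker ∂_2 − rank ∂_3 = (10 − 10) − 0 = 0, and there is no ∂_3, so H_2 ≅ 0.

As a check, the Euler characteristic is 6 − 15 + 10 = 1, which agrees with 1 − 0 + 0 = 1.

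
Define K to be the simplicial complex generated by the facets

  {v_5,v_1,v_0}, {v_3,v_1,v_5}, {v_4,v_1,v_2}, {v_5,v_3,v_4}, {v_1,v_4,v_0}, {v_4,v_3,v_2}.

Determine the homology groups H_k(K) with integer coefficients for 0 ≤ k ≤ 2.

H_0 = Z,  H_1 = Z,  H_2 = 0.

K has 6 vertices, 12 edges, 6 triangles.
rank ∂_0 = 0, rank ∂_1 = 5 ⇒ b_0 = 6 − 0 − 5 = 1; all invariant factors of ∂_1 are 1 so no torsion. So H_0 ≅ Z.
rank ∂_1 = 5, rank ∂_2 = 6 ⇒ b_1 = 12 − 5 − 6 = 1; all invariant factors of ∂_2 are 1 so no torsion. So H_1 ≅ Z.
rank ∂_2 = 6, rank ∂_3 = 0 ⇒ b_2 = 6 − 6 − 0 = 0. So H_2 ≅ 0.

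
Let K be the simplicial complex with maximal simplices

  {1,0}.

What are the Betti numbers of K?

b_0 = 1, b_1 = 0.

Fix the vertex order 0 < 1 and write every simplex with vertices in increasing order. Then dim K = 1 and the simplices of K are:

  0-simplices (2): [0], [1]
  1-simplices (1): [0,1]

giving chain groups C_0 ≅ Z^2, C_1 ≅ Z^1.

Boundary ∂_1: C_1 → C_0 is given by ∂[p,q] = [q] − [p]. For instance
  ∂[0,1] = [1] − [0].
The resulting 2×1 matrix has rank 1, and its Smith normal form has invariant factors (1).

Computing H_k = (kernel of ∂_k) / (image of ∂_{k+1}):

  H_0: rank C_0 − rank ∂_1 = 2 − 1 = 1, and the invariant factors of ∂_1 are all 1, so H_0 = Z.
  H_1: rank ker ∂_1 − rank ∂_2 = (1 − 1) − 0 = 0, and there is no ∂_2, so H_1 = 0.

(K is a triangulation of the 1-simplex.)

Hence the Betti numbers are b_0 = 1, b_1 = 0.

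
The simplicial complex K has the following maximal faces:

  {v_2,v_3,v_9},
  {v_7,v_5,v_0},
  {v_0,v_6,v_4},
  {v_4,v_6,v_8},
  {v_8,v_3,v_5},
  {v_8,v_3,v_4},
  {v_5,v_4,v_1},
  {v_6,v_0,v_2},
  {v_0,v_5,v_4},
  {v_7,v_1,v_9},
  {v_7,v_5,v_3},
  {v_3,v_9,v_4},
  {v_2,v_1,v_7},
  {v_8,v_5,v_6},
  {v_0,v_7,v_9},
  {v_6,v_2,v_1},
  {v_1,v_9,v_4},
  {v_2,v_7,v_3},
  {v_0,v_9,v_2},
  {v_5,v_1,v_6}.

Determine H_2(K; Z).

H_2 = 0.

Take the total order v_0 < v_1 < v_2 < v_3 < v_4 < v_5 < v_6 < v_7 < v_8 < v_9 on the vertex set. Then K (dimension 2) consists of the simplices:

  0-simplices (10): [v_0], [v_1], [v_2], [v_3], [v_4], [v_5], [v_6], [v_7], [v_8], [v_9]
  1-simplices (30): (30 of them)
  2-simplices (20): (20 of them)

Hence C_0 ≅ Z^10, C_1 ≅ Z^30, C_2 ≅ Z^20.

The boundary map ∂_1: C_1 → C_0 maps an edge to its endpoints' difference, ∂[p,q] = q − p.
This gives a 10×30 integer matrix of rank 9; reducing to Smith normal form yields diagonal entries (1,1,1,1,1,1,1,1,1).

Boundary ∂_2: C_2 → C_1 maps a triangle to the signed sum of its edges. For instance
  ∂[v_1,v_4,v_9] = [v_4,v_9] − [v_1,v_9] + [v_1,v_4],
  ∂[v_2,v_3,v_9] = [v_3,v_9] − [v_2,v_9] + [v_2,v_3].
As a 30×20 matrix over Z this has rank 20, with invariant factors (1,1,1,1,1,1,1,1,1,1,1,1,1,1,1,1,1,1,1,2).

Computing H_k = (kernel of ∂_k) / (image of ∂_{k+1}):

  H_2: rank ker ∂_2 − rank ∂_3 = (20 − 20) − 0 = 0, and there is no ∂_3, so H_2 ≅ 0.

(K is a triangulation of the Klein bottle.)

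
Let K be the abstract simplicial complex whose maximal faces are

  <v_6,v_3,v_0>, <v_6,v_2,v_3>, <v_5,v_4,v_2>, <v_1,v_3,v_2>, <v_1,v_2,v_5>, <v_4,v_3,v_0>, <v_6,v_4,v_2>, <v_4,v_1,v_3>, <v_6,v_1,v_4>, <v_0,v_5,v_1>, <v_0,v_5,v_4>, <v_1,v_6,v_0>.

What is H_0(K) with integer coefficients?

H_0 ≅ Z.

Fix the vertex order v_0 < v_1 < v_2 < v_3 < v_4 < v_5 < v_6 and write every simplex with vertices in increasing order. Then dim K = 2 and the simplices of K are:

  0-simplices (7): [v_0], [v_1], [v_2], [v_3], [v_4], [v_5], [v_6]
  1-simplices (18): (18 of them)
  2-simplices (12): (12 of them)

so the chain groups are C_0 ≅ Z^7, C_1 ≅ Z^18, C_2 ≅ Z^12.

Boundary ∂_1: C_1 → C_0 maps an edge to its endpoints' difference, ∂[p,q] = q − p.
As a 7×18 matrix over Z this has rank 6, with invariant factors (1,1,1,1,1,1).

The boundary map ∂_2: C_2 → C_1 acts by ∂[p,q,r] = [q,r] − [p,r] + [p,q]. For instance
  ∂[v_1,v_2,v_5] = [v_2,v_5] − [v_1,v_5] + [v_1,v_2],
  ∂[v_0,v_3,v_4] = [v_3,v_4] − [v_0,v_4] + [v_0,v_3].
The resulting 18×12 matrix has rank 12, and its Smith normal form has invariant factors (1,1,1,1,1,1,1,1,1,1,1,2).

Reading off H_k = ker ∂_k / im ∂_{k+1}:

  H_0: rank C_0 − rank ∂_1 = 7 − 6 = 1, and the invariant factors of ∂_1 are all 1, so H_0 ≅ Z.

(K is a triangulation of the real projective plane RP^2.)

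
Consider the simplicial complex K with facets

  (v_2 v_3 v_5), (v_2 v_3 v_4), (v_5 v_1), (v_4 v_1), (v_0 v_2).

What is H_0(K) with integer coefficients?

H_0 ≅ Z.

K has 6 vertices, 8 edges, 2 triangles.
rank ∂_0 = 0, rank ∂_1 = 5 ⇒ b_0 = 6 − 0 − 5 = 1; all invariant factors of ∂_1 are 1 so no torsion. So H_0 = Z.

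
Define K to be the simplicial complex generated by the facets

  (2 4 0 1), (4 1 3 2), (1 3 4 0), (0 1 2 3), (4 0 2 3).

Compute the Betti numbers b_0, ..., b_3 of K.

b_0 = 1, b_1 = 0, b_2 = 0, b_3 = 1.

Order the vertices as 0 < 1 < 2 < 3 < 4. Listing each simplex with vertices in this order, K has dimension 3 with simplices:

  0-simplices (5): [0], [1], [2], [3], [4]
  1-simplices (10): [0,1], [0,2], [0,3], [0,4], [1,2], [1,3], [1,4], [2,3], [2,4], [3,4]
  2-simplices (10): [0,1,2], [0,1,3], [0,1,4], [0,2,3], [0,2,4], [0,3,4], [1,2,3], [1,2,4], [1,3,4], [2,3,4]
  3-simplices (5): [0,1,2,3], [0,1,2,4], [0,1,3,4], [0,2,3,4], [1,2,3,4]

so the chain groups are C_0 ≅ Z^5, C_1 ≅ Z^10, C_2 ≅ Z^10, C_3 ≅ Z^5.

Boundary ∂_1: C_1 → C_0 sends each edge [p,q] (with p < q) to q − p. For instance
  ∂[1,4] = [4] − [1].
The resulting 5×10 matrix has rank 4, and its Smith normal form has invariant factors (1,1,1,1).

The boundary map ∂_2: C_2 → C_1 sends each 2-simplex [p,q,r] to [q,r] − [p,r] + [p,q]. For instance
  ∂[0,2,4] = [2,4] − [0,4] + [0,2],
  ∂[0,2,3] = [2,3] − [0,3] + [0,2].
The resulting 10×10 matrix has rank 6, and its Smith normal form has invariant factors (1,1,1,1,1,1).

The boundary map ∂_3: C_3 → C_2 sends each 3-simplex σ to the alternating sum Σ_i (−1)^i (σ with its i-th vertex removed). For instance
  ∂[0,2,3,4] = [2,3,4] − [0,3,4] + [0,2,4] − [0,2,3],
  ∂[1,2,3,4] = [2,3,4] − [1,3,4] + [1,2,4] − [1,2,3].
This gives a 10×5 integer matrix of rank 4; reducing to Smith normal form yields diagonal entries (1,1,1,1).

Reading off H_k = ker ∂_k / im ∂_{k+1}:

  H_0: rank C_0 − rank ∂_1 = 5 − 4 = 1, and the invariant factors of ∂_1 are all 1, so H_0 ≅ Z.
  H_1: rank ker ∂_1 − rank ∂_2 = (10 − 4) − 6 = 0, and the invariant factors of ∂_2 are all 1, so H_1 ≅ 0.
  H_2: rank ker ∂_2 − rank ∂_3 = (10 − 6) − 4 = 0, and the invariant factors of ∂_3 are all 1, so H_2 ≅ 0.
  H_3: rank ker ∂_3 − rank ∂_4 = (5 − 4) − 0 = 1, and there is no ∂_4, so H_3 ≅ Z.

Hence the Betti numbers are b_0 = 1, b_1 = 0, b_2 = 0, b_3 = 1.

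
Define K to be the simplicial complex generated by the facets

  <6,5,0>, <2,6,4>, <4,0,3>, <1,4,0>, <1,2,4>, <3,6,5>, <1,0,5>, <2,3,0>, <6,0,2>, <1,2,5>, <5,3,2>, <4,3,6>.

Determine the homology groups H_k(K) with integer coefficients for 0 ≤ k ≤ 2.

Fix the vertex order 0 < 1 < 2 < 3 < 4 < 5 < 6 and write every simplex with vertices in increasing order. Then dim K = 2 and the simplices of K are:

  0-simplices (7): [0], [1], [2], [3], [4], [5], [6]
  1-simplices (18): [0,1], [0,2], [0,3], [0,4], [0,5], [0,6], [1,2], [1,4], [1,5], [2,3], [2,4], [2,5], [2,6], [3,4], [3,5], [3,6], [4,6], [5,6]
  2-simplices (12): [0,1,4], [0,1,5], [0,2,3], [0,2,6], [0,3,4], [0,5,6], [1,2,4], [1,2,5], [2,3,5], [2,4,6], [3,4,6], [3,5,6]

Hence C_0 ≅ Z^7, C_1 ≅ Z^18, C_2 ≅ Z^12.

The boundary map ∂_1: C_1 → C_0 sends each edge [p,q] (with p < q) to q − p. For instance
  ∂[2,3] = [3] − [2].
The resulting 7×18 matrix has rank 6, and its Smith normal form has invariant factors (1,1,1,1,1,1).

Boundary ∂_2: C_2 → C_1 acts by ∂[p,q,r] = [q,r] − [p,r] + [p,q]. For instance
  ∂[3,5,6] = [5,6] − [3,6] + [3,5],
  ∂[3,4,6] = [4,6] − [3,6] + [3,4].
The 18×12 boundary matrix has rank 12 and Smith normal form diag(1,1,1,1,1,1,1,1,1,1,1,2).

Computing H_k = (kernel of ∂_k) / (image of ∂_{k+1}):

  H_0: rank C_0 − rank ∂_1 = 7 − 6 = 1, and the invariant factors of ∂_1 are all 1, so H_0 = Z.
  H_1: rank ker ∂_1 − rank ∂_2 = (18 − 6) − 12 = 0, and ∂_2 has invariant factor 2 > 1, so H_1 = Z_2.
  H_2: rank ker ∂_2 − rank ∂_3 = (12 − 12) − 0 = 0, and there is no ∂_3, so H_2 = 0.

As a check, the Euler characteristic is 7 − 18 + 12 = 1, which agrees with 1 − 0 + 0 = 1.
(K is a triangulation of the real projective plane RP^2.)

H_0 ≅ Z,  H_1 ≅ Z_2,  H_2 = 0.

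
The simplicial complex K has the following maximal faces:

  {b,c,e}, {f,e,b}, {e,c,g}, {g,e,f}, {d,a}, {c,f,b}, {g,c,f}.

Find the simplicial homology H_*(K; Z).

We work with the vertex ordering a < b < c < d < e < f < g. The simplices of K, each written with vertices in increasing order, are:

  0-simplices (7): a, b, c, d, e, f, g
  1-simplices (10): ad, bc, be, bf, ce, cf, cg, ef, eg, fg
  2-simplices (6): bce, bcf, bef, ceg, cfg, efg

Hence C_0 ≅ Z^7, C_1 ≅ Z^10, C_2 ≅ Z^6.

Boundary ∂_1: C_1 → C_0 is given by ∂[p,q] = [q] − [p].
As a 7×10 matrix over Z this has rank 5, with invariant factors (1,1,1,1,1).

Boundary ∂_2: C_2 → C_1 acts by ∂[p,q,r] = [q,r] − [p,r] + [p,q]. For instance
  ∂cfg = fg − cg + cf,
  ∂efg = fg − eg + ef.
The resulting 10×6 matrix has rank 5, and its Smith normal form has invariant factors (1,1,1,1,1).

Computing H_k = (kernel of ∂_k) / (image of ∂_{k+1}):

  H_0: rank C_0 − rank ∂_1 = 7 − 5 = 2, and the invariant factors of ∂_1 are all 1, so H_0 ≅ Z^2.
  H_1: rank ker ∂_1 − rank ∂_2 = (10 − 5) − 5 = 0, and the invariant factors of ∂_2 are all 1, so H_1 ≅ 0.
  H_2: rank ker ∂_2 − rank ∂_3 = (6 − 5) − 0 = 1, and there is no ∂_3, so H_2 ≅ Z.

As a check, the Euler characteristic is 7 − 10 + 6 = 3, which agrees with 2 − 0 + 1 = 3.

H_0 = Z^2,  H_1 = 0,  H_2 = Z.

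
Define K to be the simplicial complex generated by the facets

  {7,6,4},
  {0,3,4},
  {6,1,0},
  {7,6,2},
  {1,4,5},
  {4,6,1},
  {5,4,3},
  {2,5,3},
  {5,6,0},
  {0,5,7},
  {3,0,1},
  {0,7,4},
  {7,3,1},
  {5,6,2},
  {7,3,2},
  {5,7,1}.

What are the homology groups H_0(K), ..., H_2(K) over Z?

Fix the vertex order 0 < 1 < 2 < 3 < 4 < 5 < 6 < 7 and write every simplex with vertices in increasing order. Then dim K = 2 and the simplices of K are:

  0-simplices (8): [0], [1], [2], [3], [4], [5], [6], [7]
  1-simplices (24): (24 of them)
  2-simplices (16): [0,1,3], [0,1,6], [0,3,4], [0,4,7], [0,5,6], [0,5,7], [1,3,7], [1,4,5], [1,4,6], [1,5,7], [2,3,5], [2,3,7], [2,5,6], [2,6,7], [3,4,5], [4,6,7]

so the chain groups are C_0 ≅ Z^8, C_1 ≅ Z^24, C_2 ≅ Z^16.

The boundary map ∂_1: C_1 → C_0 is given by ∂[p,q] = [q] − [p]. For instance
  ∂[2,6] = [6] − [2].
This gives a 8×24 integer matrix of rank 7; reducing to Smith normal form yields diagonal entries (1,1,1,1,1,1,1).

The boundary map ∂_2: C_2 → C_1 maps a triangle to the signed sum of its edges. For instance
  ∂[4,6,7] = [6,7] − [4,7] + [4,6],
  ∂[0,5,6] = [5,6] − [0,6] + [0,5].
This gives a 24×16 integer matrix of rank 15; reducing to Smith normal form yields diagonal entries (1,1,1,1,1,1,1,1,1,1,1,1,1,1,1).

Computing H_k = (kernel of ∂_k) / (image of ∂_{k+1}):

  H_0: rank C_0 − rank ∂_1 = 8 − 7 = 1, and the invariant factors of ∂_1 are all 1, so H_0 ≅ Z.
  H_1: rank ker ∂_1 − rank ∂_2 = (24 − 7) − 15 = 2, and the invariant factors of ∂_2 are all 1, so H_1 ≅ Z^2.
  H_2: rank ker ∂_2 − rank ∂_3 = (16 − 15) − 0 = 1, and there is no ∂_3, so H_2 ≅ Z.

As a check, the Euler characteristic is 8 − 24 + 16 = 0, which agrees with 1 − 2 + 1 = 0.

H_0 ≅ Z,  H_1 ≅ Z^2,  H_2 ≅ Z.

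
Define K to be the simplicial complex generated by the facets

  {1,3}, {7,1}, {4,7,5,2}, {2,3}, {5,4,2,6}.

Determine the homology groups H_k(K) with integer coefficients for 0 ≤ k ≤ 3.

H_0 ≅ Z,  H_1 ≅ Z,  H_2 = 0,  H_3 = 0.

Order the vertices as 1 < 2 < 3 < 4 < 5 < 6 < 7. Listing each simplex with vertices in this order, K has dimension 3 with simplices:

  0-simplices (7): [1], [2], [3], [4], [5], [6], [7]
  1-simplices (12): [1,3], [1,7], [2,3], [2,4], [2,5], [2,6], [2,7], [4,5], [4,6], [4,7], [5,6], [5,7]
  2-simplices (7): [2,4,5], [2,4,6], [2,4,7], [2,5,6], [2,5,7], [4,5,6], [4,5,7]
  3-simplices (2): [2,4,5,6], [2,4,5,7]

giving chain groups C_0 ≅ Z^7, C_1 ≅ Z^12, C_2 ≅ Z^7, C_3 ≅ Z^2.

∂_1: C_1 → C_0 is given by ∂[p,q] = [q] − [p].
The 7×12 boundary matrix has rank 6 and Smith normal form diag(1,1,1,1,1,1).

∂_2: C_2 → C_1 sends each 2-simplex [p,q,r] to [q,r] − [p,r] + [p,q]. For instance
  ∂[2,4,5] = [4,5] − [2,5] + [2,4],
  ∂[2,4,6] = [4,6] − [2,6] + [2,4].
This gives a 12×7 integer matrix of rank 5; reducing to Smith normal form yields diagonal entries (1,1,1,1,1).

Boundary ∂_3: C_3 → C_2 sends each 3-simplex σ to the alternating sum Σ_i (−1)^i (σ with its i-th vertex removed). For instance
  ∂[2,4,5,7] = [4,5,7] − [2,5,7] + [2,4,7] − [2,4,5],
  ∂[2,4,5,6] = [4,5,6] − [2,5,6] + [2,4,6] − [2,4,5].
The resulting 7×2 matrix has rank 2, and its Smith normal form has invariant factors (1,1).

Computing H_k = (kernel of ∂_k) / (image of ∂_{k+1}):

  H_0: rank C_0 − rank ∂_1 = 7 − 6 = 1, and the invariant factors of ∂_1 are all 1, so H_0 ≅ Z.
  H_1: rank ker ∂_1 − rank ∂_2 = (12 − 6) − 5 = 1, and the invariant factors of ∂_2 are all 1, so H_1 ≅ Z.
  H_2: rank ker ∂_2 − rank ∂_3 = (7 − 5) − 2 = 0, and the invariant factors of ∂_3 are all 1, so H_2 ≅ 0.
  H_3: rank ker ∂_3 − rank ∂_4 = (2 − 2) − 0 = 0, and there is no ∂_4, so H_3 ≅ 0.

As a check, the Euler characteristic is 7 − 12 + 7 − 2 = 0, which agrees with 1 − 1 + 0 − 0 = 0.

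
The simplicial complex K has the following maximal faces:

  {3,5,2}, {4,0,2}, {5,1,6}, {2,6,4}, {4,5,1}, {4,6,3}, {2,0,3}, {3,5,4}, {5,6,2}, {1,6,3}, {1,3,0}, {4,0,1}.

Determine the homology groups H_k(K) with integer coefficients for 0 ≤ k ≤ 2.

H_0 = Z,  H_1 = Z/2Z,  H_2 = 0.

Fix the vertex order 0 < 1 < 2 < 3 < 4 < 5 < 6 and write every simplex with vertices in increasing order. Then dim K = 2 and the simplices of K are:

  0-simplices (7): [0], [1], [2], [3], [4], [5], [6]
  1-simplices (18): [0,1], [0,2], [0,3], [0,4], [1,3], [1,4], [1,5], [1,6], [2,3], [2,4], [2,5], [2,6], [3,4], [3,5], [3,6], [4,5], [4,6], [5,6]
  2-simplices (12): [0,1,3], [0,1,4], [0,2,3], [0,2,4], [1,3,6], [1,4,5], [1,5,6], [2,3,5], [2,4,6], [2,5,6], [3,4,5], [3,4,6]

so the chain groups are C_0 ≅ Z^7, C_1 ≅ Z^18, C_2 ≅ Z^12.

∂_1: C_1 → C_0 sends each edge [p,q] (with p < q) to q − p.
This gives a 7×18 integer matrix of rank 6; reducing to Smith normal form yields diagonal entries (1,1,1,1,1,1).

The boundary map ∂_2: C_2 → C_1 sends each 2-simplex [p,q,r] to [q,r] − [p,r] + [p,q]. For instance
  ∂[2,4,6] = [4,6] − [2,6] + [2,4],
  ∂[1,3,6] = [3,6] − [1,6] + [1,3].
The 18×12 boundary matrix has rank 12 and Smith normal form diag(1,1,1,1,1,1,1,1,1,1,1,2).

Now H_k = ker ∂_k / im ∂_{k+1}, so:

  H_0: rank C_0 − rank ∂_1 = 7 − 6 = 1, and the invariant factors of ∂_1 are all 1, so H_0 = Z.
  H_1: rank ker ∂_1 − rank ∂_2 = (18 − 6) − 12 = 0, and ∂_2 has invariant factor 2 > 1, so H_1 = Z/2Z.
  H_2: rank ker ∂_2 − rank ∂_3 = (12 − 12) − 0 = 0, and there is no ∂_3, so H_2 = 0.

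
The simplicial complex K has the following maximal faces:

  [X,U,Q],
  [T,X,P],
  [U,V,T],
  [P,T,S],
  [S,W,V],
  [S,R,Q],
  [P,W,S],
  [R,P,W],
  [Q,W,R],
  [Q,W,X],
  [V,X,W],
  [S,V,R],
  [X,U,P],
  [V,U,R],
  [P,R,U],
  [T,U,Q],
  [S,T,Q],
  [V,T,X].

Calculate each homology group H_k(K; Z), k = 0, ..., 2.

Take the total order P < Q < R < S < T < U < V < W < X on the vertex set. Then K (dimension 2) consists of the simplices:

  0-simplices (9): P, Q, R, S, T, U, V, W, X
  1-simplices (27): PR, PS, PT, PU, PW, PX, QR, QS, QT, QU, QW, QX, RS, RU, RV, RW, ST, SV, SW, TU, TV, TX, UV, UX, VW, VX, WX
  2-simplices (18): PRU, PRW, PST, PSW, PTX, PUX, QRS, QRW, QST, QTU, QUX, QWX, RSV, RUV, SVW, TUV, TVX, VWX

so the chain groups are C_0 ≅ Z^9, C_1 ≅ Z^27, C_2 ≅ Z^18.

The boundary map ∂_1: C_1 → C_0 is given by ∂[p,q] = [q] − [p]. For instance
  ∂QW = W − Q.
As a 9×27 matrix over Z this has rank 8, with invariant factors (1,1,1,1,1,1,1,1).

Boundary ∂_2: C_2 → C_1 sends each 2-simplex [p,q,r] to [q,r] − [p,r] + [p,q]. For instance
  ∂TVX = VX − TX + TV,
  ∂PST = ST − PT + PS.
The resulting 27×18 matrix has rank 18, and its Smith normal form has invariant factors (1,1,1,1,1,1,1,1,1,1,1,1,1,1,1,1,1,2).

Now H_k = ker ∂_k / im ∂_{k+1}, so:

  H_0: rank C_0 − rank ∂_1 = 9 − 8 = 1, and the invariant factors of ∂_1 are all 1, so H_0 = Z.
  H_1: rank ker ∂_1 − rank ∂_2 = (27 − 8) − 18 = 1, and ∂_2 has invariant factor 2 > 1, so H_1 = Z ⊕ Z/2.
  H_2: rank ker ∂_2 − rank ∂_3 = (18 − 18) − 0 = 0, and there is no ∂_3, so H_2 = 0.

H_0 ≅ Z,  H_1 ≅ Z ⊕ Z/2,  H_2 = 0.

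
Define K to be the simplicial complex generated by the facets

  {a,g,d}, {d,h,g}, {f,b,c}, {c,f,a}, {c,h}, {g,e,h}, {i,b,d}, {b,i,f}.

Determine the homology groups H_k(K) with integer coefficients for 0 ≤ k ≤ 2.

H_0 = Z,  H_1 = Z^2,  H_2 = 0.

Order the vertices as a < b < c < d < e < f < g < h < i. Listing each simplex with vertices in this order, K has dimension 2 with simplices:

  0-simplices (9): a, b, c, d, e, f, g, h, i
  1-simplices (17): ac, ad, af, ag, bc, bd, bf, bi, cf, ch, dg, dh, di, eg, eh, fi, gh
  2-simplices (7): acf, adg, bcf, bdi, bfi, dgh, egh

so the chain groups are C_0 ≅ Z^9, C_1 ≅ Z^17, C_2 ≅ Z^7.

∂_1: C_1 → C_0 is given by ∂[p,q] = [q] − [p]. For instance
  ∂di = i − d.
As a 9×17 matrix over Z this has rank 8, with invariant factors (1,1,1,1,1,1,1,1).

Boundary ∂_2: C_2 → C_1 sends each 2-simplex [p,q,r] to [q,r] − [p,r] + [p,q]. For instance
  ∂bcf = cf − bf + bc,
  ∂egh = gh − eh + eg.
As a 17×7 matrix over Z this has rank 7, with invariant factors (1,1,1,1,1,1,1).

Now H_k = ker ∂_k / im ∂_{k+1}, so:

  H_0: rank C_0 − rank ∂_1 = 9 − 8 = 1, and the invariant factors of ∂_1 are all 1, so H_0 = Z.
  H_1: rank ker ∂_1 − rank ∂_2 = (17 − 8) − 7 = 2, and the invariant factors of ∂_2 are all 1, so H_1 = Z^2.
  H_2: rank ker ∂_2 − rank ∂_3 = (7 − 7) − 0 = 0, and there is no ∂_3, so H_2 = 0.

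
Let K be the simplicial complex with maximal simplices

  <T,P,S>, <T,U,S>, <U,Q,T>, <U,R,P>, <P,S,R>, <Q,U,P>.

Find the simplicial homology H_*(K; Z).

K has 6 vertices, 12 edges, 6 triangles.
rank ∂_0 = 0, rank ∂_1 = 5 ⇒ b_0 = 6 − 0 − 5 = 1; all invariant factors of ∂_1 are 1 so no torsion. So H_0 = Z.
rank ∂_1 = 5, rank ∂_2 = 6 ⇒ b_1 = 12 − 5 − 6 = 1; all invariant factors of ∂_2 are 1 so no torsion. So H_1 = Z.
rank ∂_2 = 6, rank ∂_3 = 0 ⇒ b_2 = 6 − 6 − 0 = 0. So H_2 = 0.

H_0 ≅ Z,  H_1 ≅ Z,  H_2 = 0.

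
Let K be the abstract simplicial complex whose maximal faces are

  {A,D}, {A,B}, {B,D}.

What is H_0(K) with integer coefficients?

Fix the vertex order A < B < D and write every simplex with vertices in increasing order. Then dim K = 1 and the simplices of K are:

  0-simplices (3): A, B, D
  1-simplices (3): AB, AD, BD

Hence C_0 ≅ Z^3, C_1 ≅ Z^3.

∂_1: C_1 → C_0 is given by ∂[p,q] = [q] − [p]. For instance
  ∂BD = D − B.
The 3×3 boundary matrix has rank 2 and Smith normal form diag(1,1).

From H_k ≅ ker(∂_k) / im(∂_{k+1}) we obtain:

  H_0: rank C_0 − rank ∂_1 = 3 − 2 = 1, and the invariant factors of ∂_1 are all 1, so H_0 = Z.

H_0 = Z.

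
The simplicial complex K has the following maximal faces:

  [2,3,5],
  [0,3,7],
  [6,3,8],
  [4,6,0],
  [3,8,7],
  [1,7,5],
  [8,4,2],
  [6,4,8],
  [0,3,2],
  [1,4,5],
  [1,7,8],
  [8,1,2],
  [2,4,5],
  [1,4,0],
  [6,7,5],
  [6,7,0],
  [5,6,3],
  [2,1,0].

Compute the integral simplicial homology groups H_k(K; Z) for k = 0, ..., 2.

Take the total order 0 < 1 < 2 < 3 < 4 < 5 < 6 < 7 < 8 on the vertex set. Then K (dimension 2) consists of the simplices:

  0-simplices (9): [0], [1], [2], [3], [4], [5], [6], [7], [8]
  1-simplices (27): (27 of them)
  2-simplices (18): [0,1,2], [0,1,4], [0,2,3], [0,3,7], [0,4,6], [0,6,7], [1,2,8], [1,4,5], [1,5,7], [1,7,8], [2,3,5], [2,4,5], [2,4,8], [3,5,6], [3,6,8], [3,7,8], [4,6,8], [5,6,7]

giving chain groups C_0 ≅ Z^9, C_1 ≅ Z^27, C_2 ≅ Z^18.

Boundary ∂_1: C_1 → C_0 sends each edge [p,q] (with p < q) to q − p. For instance
  ∂[0,4] = [4] − [0].
As a 9×27 matrix over Z this has rank 8, with invariant factors (1,1,1,1,1,1,1,1).

∂_2: C_2 → C_1 acts by ∂[p,q,r] = [q,r] − [p,r] + [p,q]. For instance
  ∂[1,7,8] = [7,8] − [1,8] + [1,7],
  ∂[0,4,6] = [4,6] − [0,6] + [0,4].
The resulting 27×18 matrix has rank 18, and its Smith normal form has invariant factors (1,1,1,1,1,1,1,1,1,1,1,1,1,1,1,1,1,2).

Computing H_k = (kernel of ∂_k) / (image of ∂_{k+1}):

  H_0: rank C_0 − rank ∂_1 = 9 − 8 = 1, and the invariant factors of ∂_1 are all 1, so H_0 ≅ Z.
  H_1: rank ker ∂_1 − rank ∂_2 = (27 − 8) − 18 = 1, and ∂_2 has invariant factor 2 > 1, so H_1 ≅ Z × Z/2.
  H_2: rank ker ∂_2 − rank ∂_3 = (18 − 18) − 0 = 0, and there is no ∂_3, so H_2 ≅ 0.

As a check, the Euler characteristic is 9 − 27 + 18 = 0, which agrees with 1 − 1 + 0 = 0.

H_0 ≅ Z,  H_1 ≅ Z × Z/2,  H_2 = 0.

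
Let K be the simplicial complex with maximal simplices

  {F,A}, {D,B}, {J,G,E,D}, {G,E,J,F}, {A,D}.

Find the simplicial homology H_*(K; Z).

Order the vertices as A < B < D < E < F < G < J. Listing each simplex with vertices in this order, K has dimension 3 with simplices:

  0-simplices (7): A, B, D, E, F, G, J
  1-simplices (12): AD, AF, BD, DE, DG, DJ, EF, EG, EJ, FG, FJ, GJ
  2-simplices (7): DEG, DEJ, DGJ, EFG, EFJ, EGJ, FGJ
  3-simplices (2): DEGJ, EFGJ

giving chain groups C_0 ≅ Z^7, C_1 ≅ Z^12, C_2 ≅ Z^7, C_3 ≅ Z^2.

∂_1: C_1 → C_0 maps an edge to its endpoints' difference, ∂[p,q] = q − p. For instance
  ∂FJ = J − F.
As a 7×12 matrix over Z this has rank 6, with invariant factors (1,1,1,1,1,1).

The boundary map ∂_2: C_2 → C_1 acts by ∂[p,q,r] = [q,r] − [p,r] + [p,q]. For instance
  ∂EFJ = FJ − EJ + EF,
  ∂EGJ = GJ − EJ + EG.
This gives a 12×7 integer matrix of rank 5; reducing to Smith normal form yields diagonal entries (1,1,1,1,1).

The boundary map ∂_3: C_3 → C_2 sends each 3-simplex σ to the alternating sum Σ_i (−1)^i (σ with its i-th vertex removed). For instance
  ∂DEGJ = EGJ − DGJ + DEJ − DEG,
  ∂EFGJ = FGJ − EGJ + EFJ − EFG.
As a 7×2 matrix over Z this has rank 2, with invariant factors (1,1).

From H_k ≅ ker(∂_k) / im(∂_{k+1}) we obtain:

  H_0: rank C_0 − rank ∂_1 = 7 − 6 = 1, and the invariant factors of ∂_1 are all 1, so H_0 ≅ Z.
  H_1: rank ker ∂_1 − rank ∂_2 = (12 − 6) − 5 = 1, and the invariant factors of ∂_2 are all 1, so H_1 ≅ Z.
  H_2: rank ker ∂_2 − rank ∂_3 = (7 − 5) − 2 = 0, and the invariant factors of ∂_3 are all 1, so H_2 ≅ 0.
  H_3: rank ker ∂_3 − rank ∂_4 = (2 − 2) − 0 = 0, and there is no ∂_4, so H_3 ≅ 0.

As a check, the Euler characteristic is 7 − 12 + 7 − 2 = 0, which agrees with 1 − 1 + 0 − 0 = 0.

H_0 = Z,  H_1 = Z,  H_2 = 0,  H_3 = 0.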